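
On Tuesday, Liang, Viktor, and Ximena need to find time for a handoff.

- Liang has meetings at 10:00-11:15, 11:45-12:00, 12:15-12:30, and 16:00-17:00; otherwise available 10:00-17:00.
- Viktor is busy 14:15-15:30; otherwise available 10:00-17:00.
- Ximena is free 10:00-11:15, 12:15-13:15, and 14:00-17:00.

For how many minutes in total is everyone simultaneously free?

90 minutes

Liang free within 10:00–17:00: 11:15–11:45, 12:00–12:15, 12:30–16:00.
Viktor free within 10:00–17:00: 10:00–14:15, 15:30–17:00.
Liang ∩ Viktor: 11:15–11:45, 12:00–12:15, 12:30–14:15, 15:30–16:00.
Liang ∩ Viktor ∩ Ximena: 12:30–13:15, 14:00–14:15, 15:30–16:00.
Total common minutes: 45 + 15 + 30 = 90.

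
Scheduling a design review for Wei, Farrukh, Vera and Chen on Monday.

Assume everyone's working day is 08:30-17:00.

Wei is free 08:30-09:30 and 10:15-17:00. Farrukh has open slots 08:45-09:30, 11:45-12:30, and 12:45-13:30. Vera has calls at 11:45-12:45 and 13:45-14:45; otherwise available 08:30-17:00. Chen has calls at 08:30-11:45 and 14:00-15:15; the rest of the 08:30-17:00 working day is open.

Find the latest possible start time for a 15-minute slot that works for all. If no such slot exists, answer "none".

13:15

Vera free within 08:30–17:00: 08:30–11:45, 12:45–13:45, 14:45–17:00.
Chen free within 08:30–17:00: 11:45–14:00, 15:15–17:00.
Wei ∩ Farrukh: 08:45–09:30, 11:45–12:30, 12:45–13:30.
Wei ∩ Farrukh ∩ Vera: 08:45–09:30, 12:45–13:30.
Wei ∩ Farrukh ∩ Vera ∩ Chen: 12:45–13:30.
Windows ≥ 15 min: 12:45–13:30.
Latest start in the last window 12:45–13:30 is 13:30 − 15 min = 13:15.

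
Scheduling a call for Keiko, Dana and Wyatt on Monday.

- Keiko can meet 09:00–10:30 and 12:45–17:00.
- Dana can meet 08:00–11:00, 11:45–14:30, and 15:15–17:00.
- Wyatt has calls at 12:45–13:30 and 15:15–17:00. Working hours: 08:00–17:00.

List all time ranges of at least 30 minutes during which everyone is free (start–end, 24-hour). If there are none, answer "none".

Wyatt free within 08:00–17:00: 08:00–12:45, 13:30–15:15.
Keiko ∩ Dana: 09:00–10:30, 12:45–14:30, 15:15–17:00.
Keiko ∩ Dana ∩ Wyatt: 09:00–10:30, 13:30–14:30.
Windows ≥ 30 min: 09:00–10:30, 13:30–14:30.

09:00–10:30, 13:30–14:30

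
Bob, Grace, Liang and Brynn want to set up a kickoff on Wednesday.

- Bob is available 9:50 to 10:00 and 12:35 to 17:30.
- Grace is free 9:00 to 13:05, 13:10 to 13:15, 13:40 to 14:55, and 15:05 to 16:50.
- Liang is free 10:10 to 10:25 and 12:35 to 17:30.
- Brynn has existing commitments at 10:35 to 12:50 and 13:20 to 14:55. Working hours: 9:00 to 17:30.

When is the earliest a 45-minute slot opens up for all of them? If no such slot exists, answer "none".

15:05

Brynn free within 09:00–17:30: 09:00–10:35, 12:50–13:20, 14:55–17:30.
Bob ∩ Grace: 09:50–10:00, 12:35–13:05, 13:10–13:15, 13:40–14:55, 15:05–16:50.
Bob ∩ Grace ∩ Liang: 12:35–13:05, 13:10–13:15, 13:40–14:55, 15:05–16:50.
Bob ∩ Grace ∩ Liang ∩ Brynn: 12:50–13:05, 13:10–13:15, 15:05–16:50.
Windows ≥ 45 min: 15:05–16:50.
Earliest such window starts at 15:05.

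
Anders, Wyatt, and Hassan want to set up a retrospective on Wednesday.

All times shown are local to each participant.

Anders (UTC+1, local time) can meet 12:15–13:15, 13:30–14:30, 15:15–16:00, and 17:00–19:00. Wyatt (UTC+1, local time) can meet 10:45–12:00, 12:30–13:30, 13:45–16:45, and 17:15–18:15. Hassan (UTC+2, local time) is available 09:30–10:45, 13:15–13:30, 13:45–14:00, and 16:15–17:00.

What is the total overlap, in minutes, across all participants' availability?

60 minutes

Anders → UTC: 11:15–12:15, 12:30–13:30, 14:15–15:00, 16:00–18:00.
Wyatt → UTC: 09:45–11:00, 11:30–12:30, 12:45–15:45, 16:15–17:15.
Hassan → UTC: 07:30–08:45, 11:15–11:30, 11:45–12:00, 14:15–15:00.
Anders ∩ Wyatt: 11:30–12:15, 12:45–13:30, 14:15–15:00, 16:15–17:15.
Anders ∩ Wyatt ∩ Hassan: 11:45–12:00, 14:15–15:00.
Total common minutes: 15 + 45 = 60.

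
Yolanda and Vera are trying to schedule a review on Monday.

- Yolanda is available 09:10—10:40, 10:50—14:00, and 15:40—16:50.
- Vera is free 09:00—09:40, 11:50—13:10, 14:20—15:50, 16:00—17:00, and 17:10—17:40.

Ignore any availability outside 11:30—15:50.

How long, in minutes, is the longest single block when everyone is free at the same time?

Yolanda ∩ Vera: 09:10–09:40, 11:50–13:10, 15:40–15:50, 16:00–16:50.
Restricted to 11:30–15:50: 11:50–13:10, 15:40–15:50.
Common window lengths: 80, 10 min; longest is 80.

80 minutes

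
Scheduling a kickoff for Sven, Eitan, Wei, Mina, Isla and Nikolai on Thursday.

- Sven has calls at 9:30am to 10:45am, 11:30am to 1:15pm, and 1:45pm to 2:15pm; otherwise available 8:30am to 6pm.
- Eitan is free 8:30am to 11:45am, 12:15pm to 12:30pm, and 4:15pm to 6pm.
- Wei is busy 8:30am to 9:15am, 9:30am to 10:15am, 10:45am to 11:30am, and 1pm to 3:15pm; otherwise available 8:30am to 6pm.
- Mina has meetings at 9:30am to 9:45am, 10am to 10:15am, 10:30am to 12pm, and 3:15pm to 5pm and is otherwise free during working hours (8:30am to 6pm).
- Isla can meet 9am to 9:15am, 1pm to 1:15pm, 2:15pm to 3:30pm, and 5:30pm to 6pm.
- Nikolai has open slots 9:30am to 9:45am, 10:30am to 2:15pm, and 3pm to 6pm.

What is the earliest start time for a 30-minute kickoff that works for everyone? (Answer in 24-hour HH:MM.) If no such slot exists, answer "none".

17:30

Sven free within 08:30–18:00: 08:30–09:30, 10:45–11:30, 13:15–13:45, 14:15–18:00.
Wei free within 08:30–18:00: 09:15–09:30, 10:15–10:45, 11:30–13:00, 15:15–18:00.
Mina free within 08:30–18:00: 08:30–09:30, 09:45–10:00, 10:15–10:30, 12:00–15:15, 17:00–18:00.
Sven ∩ Eitan: 08:30–09:30, 10:45–11:30, 16:15–18:00.
Sven ∩ Eitan ∩ Wei: 09:15–09:30, 16:15–18:00.
Sven ∩ Eitan ∩ Wei ∩ Mina: 09:15–09:30, 17:00–18:00.
Sven ∩ Eitan ∩ Wei ∩ Mina ∩ Isla: 17:30–18:00.
Sven ∩ Eitan ∩ Wei ∩ Mina ∩ Isla ∩ Nikolai: 17:30–18:00.
Windows ≥ 30 min: 17:30–18:00.
Earliest such window starts at 17:30.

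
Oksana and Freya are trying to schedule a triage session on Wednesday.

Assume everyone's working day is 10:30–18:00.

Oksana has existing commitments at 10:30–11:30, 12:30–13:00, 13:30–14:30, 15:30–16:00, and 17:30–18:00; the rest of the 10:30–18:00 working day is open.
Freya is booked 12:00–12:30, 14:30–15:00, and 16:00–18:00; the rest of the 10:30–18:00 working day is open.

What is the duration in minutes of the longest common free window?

Oksana free within 10:30–18:00: 11:30–12:30, 13:00–13:30, 14:30–15:30, 16:00–17:30.
Freya free within 10:30–18:00: 10:30–12:00, 12:30–14:30, 15:00–16:00.
Oksana ∩ Freya: 11:30–12:00, 13:00–13:30, 15:00–15:30.
Common window lengths: 30, 30, 30 min; longest is 30.

30 minutes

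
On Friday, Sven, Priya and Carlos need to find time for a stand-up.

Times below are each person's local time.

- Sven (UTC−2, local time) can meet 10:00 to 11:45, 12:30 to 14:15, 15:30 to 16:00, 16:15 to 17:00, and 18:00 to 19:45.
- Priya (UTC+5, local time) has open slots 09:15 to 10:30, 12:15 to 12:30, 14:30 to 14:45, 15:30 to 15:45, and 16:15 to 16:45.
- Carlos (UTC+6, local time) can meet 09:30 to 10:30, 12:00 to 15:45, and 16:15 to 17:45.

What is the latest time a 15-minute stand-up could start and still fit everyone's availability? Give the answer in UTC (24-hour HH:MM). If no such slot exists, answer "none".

none

Sven → UTC: 12:00–13:45, 14:30–16:15, 17:30–18:00, 18:15–19:00, 20:00–21:45.
Priya → UTC: 04:15–05:30, 07:15–07:30, 09:30–09:45, 10:30–10:45, 11:15–11:45.
Carlos → UTC: 03:30–04:30, 06:00–09:45, 10:15–11:45.
Sven ∩ Priya: (none).
Sven ∩ Priya ∩ Carlos: (none).
Windows ≥ 15 min: (none).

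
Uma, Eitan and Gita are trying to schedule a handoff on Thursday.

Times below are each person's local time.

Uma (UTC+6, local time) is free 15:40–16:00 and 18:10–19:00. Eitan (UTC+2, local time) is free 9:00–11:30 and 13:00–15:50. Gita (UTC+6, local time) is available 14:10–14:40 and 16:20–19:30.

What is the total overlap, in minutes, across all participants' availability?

Uma → UTC: 09:40–10:00, 12:10–13:00.
Eitan → UTC: 07:00–09:30, 11:00–13:50.
Gita → UTC: 08:10–08:40, 10:20–13:30.
Uma ∩ Eitan: 12:10–13:00.
Uma ∩ Eitan ∩ Gita: 12:10–13:00.
Total common minutes: 50.

50 minutes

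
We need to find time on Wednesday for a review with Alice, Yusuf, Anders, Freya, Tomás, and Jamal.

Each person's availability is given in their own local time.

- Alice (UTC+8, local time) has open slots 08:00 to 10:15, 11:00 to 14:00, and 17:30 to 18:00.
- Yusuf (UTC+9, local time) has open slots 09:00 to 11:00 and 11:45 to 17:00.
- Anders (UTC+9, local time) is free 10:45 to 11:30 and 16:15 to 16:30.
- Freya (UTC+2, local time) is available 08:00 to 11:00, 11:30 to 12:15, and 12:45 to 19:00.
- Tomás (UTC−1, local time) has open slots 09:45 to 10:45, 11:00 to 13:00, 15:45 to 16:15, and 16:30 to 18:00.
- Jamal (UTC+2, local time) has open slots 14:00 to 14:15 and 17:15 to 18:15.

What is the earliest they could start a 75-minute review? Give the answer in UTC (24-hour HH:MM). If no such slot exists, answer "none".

Alice → UTC: 00:00–02:15, 03:00–06:00, 09:30–10:00.
Yusuf → UTC: 00:00–02:00, 02:45–08:00.
Anders → UTC: 01:45–02:30, 07:15–07:30.
Freya → UTC: 06:00–09:00, 09:30–10:15, 10:45–17:00.
Tomás → UTC: 10:45–11:45, 12:00–14:00, 16:45–17:15, 17:30–19:00.
Jamal → UTC: 12:00–12:15, 15:15–16:15.
Alice ∩ Yusuf: 00:00–02:00, 03:00–06:00.
Alice ∩ Yusuf ∩ Anders: 01:45–02:00.
Alice ∩ Yusuf ∩ Anders ∩ Freya: (none).
Alice ∩ Yusuf ∩ Anders ∩ Freya ∩ Tomás: (none).
Alice ∩ Yusuf ∩ Anders ∩ Freya ∩ Tomás ∩ Jamal: (none).
Windows ≥ 75 min: (none).

none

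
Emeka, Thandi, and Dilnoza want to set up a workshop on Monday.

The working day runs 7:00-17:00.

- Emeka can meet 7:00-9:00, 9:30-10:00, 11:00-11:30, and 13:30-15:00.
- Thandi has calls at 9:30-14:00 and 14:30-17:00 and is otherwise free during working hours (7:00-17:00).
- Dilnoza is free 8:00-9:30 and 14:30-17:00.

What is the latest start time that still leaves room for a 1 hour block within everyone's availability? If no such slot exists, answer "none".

08:00

Thandi free within 07:00–17:00: 07:00–09:30, 14:00–14:30.
Emeka ∩ Thandi: 07:00–09:00, 14:00–14:30.
Emeka ∩ Thandi ∩ Dilnoza: 08:00–09:00.
Windows ≥ 60 min: 08:00–09:00.
Latest start in the last window 08:00–09:00 is 09:00 − 60 min = 08:00.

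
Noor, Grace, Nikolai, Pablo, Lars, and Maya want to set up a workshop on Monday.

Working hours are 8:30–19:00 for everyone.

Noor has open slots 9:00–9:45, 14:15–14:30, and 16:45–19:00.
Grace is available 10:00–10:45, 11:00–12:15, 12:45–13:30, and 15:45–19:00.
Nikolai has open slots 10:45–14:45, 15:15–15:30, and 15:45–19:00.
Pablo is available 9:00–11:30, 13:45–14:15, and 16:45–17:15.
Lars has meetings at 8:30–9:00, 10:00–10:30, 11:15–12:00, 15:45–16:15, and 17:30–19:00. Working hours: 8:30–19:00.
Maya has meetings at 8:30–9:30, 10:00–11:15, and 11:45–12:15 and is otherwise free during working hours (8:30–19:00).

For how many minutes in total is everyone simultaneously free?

30 minutes

Lars free within 08:30–19:00: 09:00–10:00, 10:30–11:15, 12:00–15:45, 16:15–17:30.
Maya free within 08:30–19:00: 09:30–10:00, 11:15–11:45, 12:15–19:00.
Noor ∩ Grace: 16:45–19:00.
Noor ∩ Grace ∩ Nikolai: 16:45–19:00.
Noor ∩ Grace ∩ Nikolai ∩ Pablo: 16:45–17:15.
Noor ∩ Grace ∩ Nikolai ∩ Pablo ∩ Lars: 16:45–17:15.
Noor ∩ Grace ∩ Nikolai ∩ Pablo ∩ Lars ∩ Maya: 16:45–17:15.
Total common minutes: 30.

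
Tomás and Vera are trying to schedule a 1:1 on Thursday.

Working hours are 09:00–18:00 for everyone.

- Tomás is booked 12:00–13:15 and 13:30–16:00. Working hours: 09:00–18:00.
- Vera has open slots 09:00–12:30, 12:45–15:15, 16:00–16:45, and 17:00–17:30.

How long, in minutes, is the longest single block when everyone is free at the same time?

Tomás free within 09:00–18:00: 09:00–12:00, 13:15–13:30, 16:00–18:00.
Tomás ∩ Vera: 09:00–12:00, 13:15–13:30, 16:00–16:45, 17:00–17:30.
Common window lengths: 180, 15, 45, 30 min; longest is 180.

180 minutes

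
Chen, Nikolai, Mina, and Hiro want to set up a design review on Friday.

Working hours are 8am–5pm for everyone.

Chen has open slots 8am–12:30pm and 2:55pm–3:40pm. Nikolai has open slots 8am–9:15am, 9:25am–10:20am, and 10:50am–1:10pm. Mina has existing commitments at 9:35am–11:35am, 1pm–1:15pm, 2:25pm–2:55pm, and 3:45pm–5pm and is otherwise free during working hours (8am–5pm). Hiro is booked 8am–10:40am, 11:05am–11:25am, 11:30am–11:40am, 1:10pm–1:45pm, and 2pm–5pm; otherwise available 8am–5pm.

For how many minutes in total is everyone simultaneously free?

Mina free within 08:00–17:00: 08:00–09:35, 11:35–13:00, 13:15–14:25, 14:55–15:45.
Hiro free within 08:00–17:00: 10:40–11:05, 11:25–11:30, 11:40–13:10, 13:45–14:00.
Chen ∩ Nikolai: 08:00–09:15, 09:25–10:20, 10:50–12:30.
Chen ∩ Nikolai ∩ Mina: 08:00–09:15, 09:25–09:35, 11:35–12:30.
Chen ∩ Nikolai ∩ Mina ∩ Hiro: 11:40–12:30.
Total common minutes: 50.

50 minutes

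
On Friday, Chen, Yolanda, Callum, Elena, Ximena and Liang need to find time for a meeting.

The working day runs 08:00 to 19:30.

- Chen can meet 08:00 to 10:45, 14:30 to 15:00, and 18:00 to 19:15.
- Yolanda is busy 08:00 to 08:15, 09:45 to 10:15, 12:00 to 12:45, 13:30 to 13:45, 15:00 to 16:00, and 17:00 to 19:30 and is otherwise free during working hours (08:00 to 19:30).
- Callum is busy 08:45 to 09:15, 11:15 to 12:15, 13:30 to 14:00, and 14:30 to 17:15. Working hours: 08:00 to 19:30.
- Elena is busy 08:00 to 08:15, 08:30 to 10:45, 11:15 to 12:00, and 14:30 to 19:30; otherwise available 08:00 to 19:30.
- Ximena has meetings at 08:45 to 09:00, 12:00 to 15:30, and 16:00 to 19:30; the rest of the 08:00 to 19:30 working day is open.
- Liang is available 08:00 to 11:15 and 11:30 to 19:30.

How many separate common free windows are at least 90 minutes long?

0

Yolanda free within 08:00–19:30: 08:15–09:45, 10:15–12:00, 12:45–13:30, 13:45–15:00, 16:00–17:00.
Callum free within 08:00–19:30: 08:00–08:45, 09:15–11:15, 12:15–13:30, 14:00–14:30, 17:15–19:30.
Elena free within 08:00–19:30: 08:15–08:30, 10:45–11:15, 12:00–14:30.
Ximena free within 08:00–19:30: 08:00–08:45, 09:00–12:00, 15:30–16:00.
Chen ∩ Yolanda: 08:15–09:45, 10:15–10:45, 14:30–15:00.
Chen ∩ Yolanda ∩ Callum: 08:15–08:45, 09:15–09:45, 10:15–10:45.
Chen ∩ Yolanda ∩ Callum ∩ Elena: 08:15–08:30.
Chen ∩ Yolanda ∩ Callum ∩ Elena ∩ Ximena: 08:15–08:30.
Chen ∩ Yolanda ∩ Callum ∩ Elena ∩ Ximena ∩ Liang: 08:15–08:30.
Windows ≥ 90 min: (none).
That's 0 windows.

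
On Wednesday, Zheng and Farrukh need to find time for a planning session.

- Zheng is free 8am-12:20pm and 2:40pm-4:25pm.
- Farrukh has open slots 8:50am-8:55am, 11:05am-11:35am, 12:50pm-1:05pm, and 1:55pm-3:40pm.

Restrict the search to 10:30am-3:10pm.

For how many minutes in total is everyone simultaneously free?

Zheng ∩ Farrukh: 08:50–08:55, 11:05–11:35, 14:40–15:40.
Restricted to 10:30–15:10: 11:05–11:35, 14:40–15:10.
Total common minutes: 30 + 30 = 60.

60 minutes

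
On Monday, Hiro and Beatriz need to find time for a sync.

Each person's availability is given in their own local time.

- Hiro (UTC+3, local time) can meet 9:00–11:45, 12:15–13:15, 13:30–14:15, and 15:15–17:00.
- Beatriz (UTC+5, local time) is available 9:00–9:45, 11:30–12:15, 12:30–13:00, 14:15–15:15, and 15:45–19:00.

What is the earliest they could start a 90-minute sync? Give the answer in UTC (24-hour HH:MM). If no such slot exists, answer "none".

Hiro → UTC: 06:00–08:45, 09:15–10:15, 10:30–11:15, 12:15–14:00.
Beatriz → UTC: 04:00–04:45, 06:30–07:15, 07:30–08:00, 09:15–10:15, 10:45–14:00.
Hiro ∩ Beatriz: 06:30–07:15, 07:30–08:00, 09:15–10:15, 10:45–11:15, 12:15–14:00.
Windows ≥ 90 min: 12:15–14:00.
Earliest such window starts at 12:15.

12:15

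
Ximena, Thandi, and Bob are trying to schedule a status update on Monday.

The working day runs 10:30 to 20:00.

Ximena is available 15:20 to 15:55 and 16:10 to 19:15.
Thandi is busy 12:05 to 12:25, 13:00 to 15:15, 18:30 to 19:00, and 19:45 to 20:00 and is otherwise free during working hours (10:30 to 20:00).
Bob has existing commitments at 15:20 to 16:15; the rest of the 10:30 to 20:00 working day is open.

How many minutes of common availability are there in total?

150 minutes

Thandi free within 10:30–20:00: 10:30–12:05, 12:25–13:00, 15:15–18:30, 19:00–19:45.
Bob free within 10:30–20:00: 10:30–15:20, 16:15–20:00.
Ximena ∩ Thandi: 15:20–15:55, 16:10–18:30, 19:00–19:15.
Ximena ∩ Thandi ∩ Bob: 16:15–18:30, 19:00–19:15.
Total common minutes: 135 + 15 = 150.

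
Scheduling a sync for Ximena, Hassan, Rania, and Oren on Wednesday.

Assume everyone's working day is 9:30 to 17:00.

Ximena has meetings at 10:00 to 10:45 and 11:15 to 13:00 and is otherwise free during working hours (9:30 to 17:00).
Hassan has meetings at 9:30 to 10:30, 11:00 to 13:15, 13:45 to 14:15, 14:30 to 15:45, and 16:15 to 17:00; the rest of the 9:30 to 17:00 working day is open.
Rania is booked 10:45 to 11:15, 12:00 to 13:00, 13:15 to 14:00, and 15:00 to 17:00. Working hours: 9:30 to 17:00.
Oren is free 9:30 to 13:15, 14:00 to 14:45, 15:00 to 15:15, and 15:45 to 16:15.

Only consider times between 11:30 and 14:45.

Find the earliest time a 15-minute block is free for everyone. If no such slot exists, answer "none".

14:15

Ximena free within 09:30–17:00: 09:30–10:00, 10:45–11:15, 13:00–17:00.
Hassan free within 09:30–17:00: 10:30–11:00, 13:15–13:45, 14:15–14:30, 15:45–16:15.
Rania free within 09:30–17:00: 09:30–10:45, 11:15–12:00, 13:00–13:15, 14:00–15:00.
Ximena ∩ Hassan: 10:45–11:00, 13:15–13:45, 14:15–14:30, 15:45–16:15.
Ximena ∩ Hassan ∩ Rania: 14:15–14:30.
Ximena ∩ Hassan ∩ Rania ∩ Oren: 14:15–14:30.
Restricted to 11:30–14:45: 14:15–14:30.
Windows ≥ 15 min: 14:15–14:30.
Earliest such window starts at 14:15.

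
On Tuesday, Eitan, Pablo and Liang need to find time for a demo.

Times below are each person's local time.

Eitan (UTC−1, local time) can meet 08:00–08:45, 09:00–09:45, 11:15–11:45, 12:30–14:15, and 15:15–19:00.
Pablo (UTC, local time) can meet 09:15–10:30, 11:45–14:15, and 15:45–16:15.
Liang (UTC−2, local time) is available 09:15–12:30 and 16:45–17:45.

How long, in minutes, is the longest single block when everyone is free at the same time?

Eitan → UTC: 09:00–09:45, 10:00–10:45, 12:15–12:45, 13:30–15:15, 16:15–20:00.
Pablo → UTC: 09:15–10:30, 11:45–14:15, 15:45–16:15.
Liang → UTC: 11:15–14:30, 18:45–19:45.
Eitan ∩ Pablo: 09:15–09:45, 10:00–10:30, 12:15–12:45, 13:30–14:15.
Eitan ∩ Pablo ∩ Liang: 12:15–12:45, 13:30–14:15.
Common window lengths: 30, 45 min; longest is 45.

45 minutes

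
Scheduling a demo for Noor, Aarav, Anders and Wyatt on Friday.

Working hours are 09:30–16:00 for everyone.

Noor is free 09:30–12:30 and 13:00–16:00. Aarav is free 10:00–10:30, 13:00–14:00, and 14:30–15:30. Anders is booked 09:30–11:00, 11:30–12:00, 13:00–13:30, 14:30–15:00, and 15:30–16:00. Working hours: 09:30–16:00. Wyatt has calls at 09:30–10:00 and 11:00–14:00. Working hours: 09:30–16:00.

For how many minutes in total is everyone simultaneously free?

Anders free within 09:30–16:00: 11:00–11:30, 12:00–13:00, 13:30–14:30, 15:00–15:30.
Wyatt free within 09:30–16:00: 10:00–11:00, 14:00–16:00.
Noor ∩ Aarav: 10:00–10:30, 13:00–14:00, 14:30–15:30.
Noor ∩ Aarav ∩ Anders: 13:30–14:00, 15:00–15:30.
Noor ∩ Aarav ∩ Anders ∩ Wyatt: 15:00–15:30.
Total common minutes: 30.

30 minutes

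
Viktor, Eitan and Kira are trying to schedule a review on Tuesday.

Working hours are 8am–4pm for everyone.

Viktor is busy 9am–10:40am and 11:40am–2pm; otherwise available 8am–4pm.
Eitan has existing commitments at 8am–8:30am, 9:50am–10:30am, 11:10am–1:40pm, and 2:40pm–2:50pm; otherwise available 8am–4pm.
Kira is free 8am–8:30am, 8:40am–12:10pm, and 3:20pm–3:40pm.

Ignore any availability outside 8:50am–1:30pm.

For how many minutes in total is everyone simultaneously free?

40 minutes

Viktor free within 08:00–16:00: 08:00–09:00, 10:40–11:40, 14:00–16:00.
Eitan free within 08:00–16:00: 08:30–09:50, 10:30–11:10, 13:40–14:40, 14:50–16:00.
Viktor ∩ Eitan: 08:30–09:00, 10:40–11:10, 14:00–14:40, 14:50–16:00.
Viktor ∩ Eitan ∩ Kira: 08:40–09:00, 10:40–11:10, 15:20–15:40.
Restricted to 08:50–13:30: 08:50–09:00, 10:40–11:10.
Total common minutes: 10 + 30 = 40.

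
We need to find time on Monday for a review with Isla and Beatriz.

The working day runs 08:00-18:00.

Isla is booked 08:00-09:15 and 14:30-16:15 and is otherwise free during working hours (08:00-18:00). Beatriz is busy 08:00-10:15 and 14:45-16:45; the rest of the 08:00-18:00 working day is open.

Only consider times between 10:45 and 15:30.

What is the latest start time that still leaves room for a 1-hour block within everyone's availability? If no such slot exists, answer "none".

13:30

Isla free within 08:00–18:00: 09:15–14:30, 16:15–18:00.
Beatriz free within 08:00–18:00: 10:15–14:45, 16:45–18:00.
Isla ∩ Beatriz: 10:15–14:30, 16:45–18:00.
Restricted to 10:45–15:30: 10:45–14:30.
Windows ≥ 60 min: 10:45–14:30.
Latest start in the last window 10:45–14:30 is 14:30 − 60 min = 13:30.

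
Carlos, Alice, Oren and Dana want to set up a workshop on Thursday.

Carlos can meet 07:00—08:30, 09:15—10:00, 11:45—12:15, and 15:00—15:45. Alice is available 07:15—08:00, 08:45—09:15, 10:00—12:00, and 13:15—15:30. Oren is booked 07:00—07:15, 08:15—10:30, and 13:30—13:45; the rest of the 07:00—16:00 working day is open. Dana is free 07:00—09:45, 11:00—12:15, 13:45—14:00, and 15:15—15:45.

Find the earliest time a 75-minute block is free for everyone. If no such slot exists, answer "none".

none

Oren free within 07:00–16:00: 07:15–08:15, 10:30–13:30, 13:45–16:00.
Carlos ∩ Alice: 07:15–08:00, 11:45–12:00, 15:00–15:30.
Carlos ∩ Alice ∩ Oren: 07:15–08:00, 11:45–12:00, 15:00–15:30.
Carlos ∩ Alice ∩ Oren ∩ Dana: 07:15–08:00, 11:45–12:00, 15:15–15:30.
Windows ≥ 75 min: (none).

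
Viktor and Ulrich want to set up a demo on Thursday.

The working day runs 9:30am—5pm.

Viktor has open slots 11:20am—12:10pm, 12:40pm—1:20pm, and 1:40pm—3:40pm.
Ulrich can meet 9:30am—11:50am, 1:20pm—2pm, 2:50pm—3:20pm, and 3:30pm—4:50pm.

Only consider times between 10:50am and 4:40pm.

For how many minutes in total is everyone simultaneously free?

Viktor ∩ Ulrich: 11:20–11:50, 13:40–14:00, 14:50–15:20, 15:30–15:40.
Restricted to 10:50–16:40: 11:20–11:50, 13:40–14:00, 14:50–15:20, 15:30–15:40.
Total common minutes: 30 + 20 + 30 + 10 = 90.

90 minutes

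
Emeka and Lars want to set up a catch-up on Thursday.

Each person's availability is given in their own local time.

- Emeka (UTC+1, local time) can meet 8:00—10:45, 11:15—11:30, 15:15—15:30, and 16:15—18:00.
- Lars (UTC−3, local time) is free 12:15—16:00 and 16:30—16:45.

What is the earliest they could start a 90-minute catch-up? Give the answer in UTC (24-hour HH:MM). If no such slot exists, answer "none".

Emeka → UTC: 07:00–09:45, 10:15–10:30, 14:15–14:30, 15:15–17:00.
Lars → UTC: 15:15–19:00, 19:30–19:45.
Emeka ∩ Lars: 15:15–17:00.
Windows ≥ 90 min: 15:15–17:00.
Earliest such window starts at 15:15.

15:15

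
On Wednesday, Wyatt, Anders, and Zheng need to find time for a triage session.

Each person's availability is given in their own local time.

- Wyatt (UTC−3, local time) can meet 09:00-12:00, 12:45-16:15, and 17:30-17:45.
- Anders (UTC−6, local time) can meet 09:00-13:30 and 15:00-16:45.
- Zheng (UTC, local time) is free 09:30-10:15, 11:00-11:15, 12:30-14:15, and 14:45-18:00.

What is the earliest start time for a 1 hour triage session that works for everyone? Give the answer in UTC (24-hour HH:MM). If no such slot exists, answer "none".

15:45

Wyatt → UTC: 12:00–15:00, 15:45–19:15, 20:30–20:45.
Anders → UTC: 15:00–19:30, 21:00–22:45.
Zheng → UTC: 09:30–10:15, 11:00–11:15, 12:30–14:15, 14:45–18:00.
Wyatt ∩ Anders: 15:45–19:15.
Wyatt ∩ Anders ∩ Zheng: 15:45–18:00.
Windows ≥ 60 min: 15:45–18:00.
Earliest such window starts at 15:45.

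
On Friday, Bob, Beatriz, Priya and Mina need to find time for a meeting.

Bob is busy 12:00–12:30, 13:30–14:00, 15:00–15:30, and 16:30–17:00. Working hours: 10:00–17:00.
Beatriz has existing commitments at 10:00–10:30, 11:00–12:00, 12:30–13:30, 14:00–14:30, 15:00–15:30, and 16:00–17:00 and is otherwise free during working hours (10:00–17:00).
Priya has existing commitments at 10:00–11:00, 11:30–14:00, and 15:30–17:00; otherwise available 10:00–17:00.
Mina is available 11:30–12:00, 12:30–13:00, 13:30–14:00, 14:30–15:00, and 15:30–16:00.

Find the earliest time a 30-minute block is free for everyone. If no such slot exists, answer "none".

Bob free within 10:00–17:00: 10:00–12:00, 12:30–13:30, 14:00–15:00, 15:30–16:30.
Beatriz free within 10:00–17:00: 10:30–11:00, 12:00–12:30, 13:30–14:00, 14:30–15:00, 15:30–16:00.
Priya free within 10:00–17:00: 11:00–11:30, 14:00–15:30.
Bob ∩ Beatriz: 10:30–11:00, 14:30–15:00, 15:30–16:00.
Bob ∩ Beatriz ∩ Priya: 14:30–15:00.
Bob ∩ Beatriz ∩ Priya ∩ Mina: 14:30–15:00.
Windows ≥ 30 min: 14:30–15:00.
Earliest such window starts at 14:30.

14:30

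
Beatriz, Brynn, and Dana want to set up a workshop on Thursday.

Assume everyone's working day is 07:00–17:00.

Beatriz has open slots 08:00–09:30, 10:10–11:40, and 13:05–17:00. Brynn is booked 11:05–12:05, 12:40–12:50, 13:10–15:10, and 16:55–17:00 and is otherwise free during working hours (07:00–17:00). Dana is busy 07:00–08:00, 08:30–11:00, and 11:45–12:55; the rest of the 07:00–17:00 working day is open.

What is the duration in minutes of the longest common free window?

Brynn free within 07:00–17:00: 07:00–11:05, 12:05–12:40, 12:50–13:10, 15:10–16:55.
Dana free within 07:00–17:00: 08:00–08:30, 11:00–11:45, 12:55–17:00.
Beatriz ∩ Brynn: 08:00–09:30, 10:10–11:05, 13:05–13:10, 15:10–16:55.
Beatriz ∩ Brynn ∩ Dana: 08:00–08:30, 11:00–11:05, 13:05–13:10, 15:10–16:55.
Common window lengths: 30, 5, 5, 105 min; longest is 105.

105 minutes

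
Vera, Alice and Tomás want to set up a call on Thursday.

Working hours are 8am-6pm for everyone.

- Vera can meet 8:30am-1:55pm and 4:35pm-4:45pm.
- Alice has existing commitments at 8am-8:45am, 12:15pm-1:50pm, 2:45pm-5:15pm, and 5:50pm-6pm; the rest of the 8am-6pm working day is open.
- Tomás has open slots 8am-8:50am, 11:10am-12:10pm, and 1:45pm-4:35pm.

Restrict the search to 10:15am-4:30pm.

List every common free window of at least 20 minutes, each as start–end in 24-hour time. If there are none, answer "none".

Alice free within 08:00–18:00: 08:45–12:15, 13:50–14:45, 17:15–17:50.
Vera ∩ Alice: 08:45–12:15, 13:50–13:55.
Vera ∩ Alice ∩ Tomás: 08:45–08:50, 11:10–12:10, 13:50–13:55.
Restricted to 10:15–16:30: 11:10–12:10, 13:50–13:55.
Windows ≥ 20 min: 11:10–12:10.

11:10–12:10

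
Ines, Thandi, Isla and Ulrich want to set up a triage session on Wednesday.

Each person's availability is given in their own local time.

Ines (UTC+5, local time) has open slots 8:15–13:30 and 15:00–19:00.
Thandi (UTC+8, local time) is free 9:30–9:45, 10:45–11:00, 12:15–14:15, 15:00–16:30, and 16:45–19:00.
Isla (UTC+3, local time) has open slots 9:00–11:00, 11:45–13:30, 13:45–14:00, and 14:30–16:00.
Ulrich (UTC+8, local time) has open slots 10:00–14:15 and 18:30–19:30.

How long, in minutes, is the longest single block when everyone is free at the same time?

Ines → UTC: 03:15–08:30, 10:00–14:00.
Thandi → UTC: 01:30–01:45, 02:45–03:00, 04:15–06:15, 07:00–08:30, 08:45–11:00.
Isla → UTC: 06:00–08:00, 08:45–10:30, 10:45–11:00, 11:30–13:00.
Ulrich → UTC: 02:00–06:15, 10:30–11:30.
Ines ∩ Thandi: 04:15–06:15, 07:00–08:30, 10:00–11:00.
Ines ∩ Thandi ∩ Isla: 06:00–06:15, 07:00–08:00, 10:00–10:30, 10:45–11:00.
Ines ∩ Thandi ∩ Isla ∩ Ulrich: 06:00–06:15, 10:45–11:00.
Common window lengths: 15, 15 min; longest is 15.

15 minutes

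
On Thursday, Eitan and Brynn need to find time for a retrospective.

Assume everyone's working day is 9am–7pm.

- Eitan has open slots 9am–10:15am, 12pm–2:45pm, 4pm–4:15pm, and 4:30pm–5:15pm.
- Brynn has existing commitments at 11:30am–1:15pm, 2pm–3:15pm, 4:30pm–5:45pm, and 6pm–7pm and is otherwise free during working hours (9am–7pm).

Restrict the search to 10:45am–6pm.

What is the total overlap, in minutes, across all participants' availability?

Brynn free within 09:00–19:00: 09:00–11:30, 13:15–14:00, 15:15–16:30, 17:45–18:00.
Eitan ∩ Brynn: 09:00–10:15, 13:15–14:00, 16:00–16:15.
Restricted to 10:45–18:00: 13:15–14:00, 16:00–16:15.
Total common minutes: 45 + 15 = 60.

60 minutes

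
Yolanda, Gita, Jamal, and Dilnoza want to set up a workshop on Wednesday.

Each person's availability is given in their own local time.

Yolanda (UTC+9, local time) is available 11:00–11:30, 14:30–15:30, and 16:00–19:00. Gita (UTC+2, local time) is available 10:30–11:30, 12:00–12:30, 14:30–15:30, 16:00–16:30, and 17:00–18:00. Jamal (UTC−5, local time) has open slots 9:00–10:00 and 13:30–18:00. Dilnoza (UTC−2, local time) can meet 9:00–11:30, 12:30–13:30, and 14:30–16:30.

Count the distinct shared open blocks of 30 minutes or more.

0

Yolanda → UTC: 02:00–02:30, 05:30–06:30, 07:00–10:00.
Gita → UTC: 08:30–09:30, 10:00–10:30, 12:30–13:30, 14:00–14:30, 15:00–16:00.
Jamal → UTC: 14:00–15:00, 18:30–23:00.
Dilnoza → UTC: 11:00–13:30, 14:30–15:30, 16:30–18:30.
Yolanda ∩ Gita: 08:30–09:30.
Yolanda ∩ Gita ∩ Jamal: (none).
Yolanda ∩ Gita ∩ Jamal ∩ Dilnoza: (none).
Windows ≥ 30 min: (none).
That's 0 windows.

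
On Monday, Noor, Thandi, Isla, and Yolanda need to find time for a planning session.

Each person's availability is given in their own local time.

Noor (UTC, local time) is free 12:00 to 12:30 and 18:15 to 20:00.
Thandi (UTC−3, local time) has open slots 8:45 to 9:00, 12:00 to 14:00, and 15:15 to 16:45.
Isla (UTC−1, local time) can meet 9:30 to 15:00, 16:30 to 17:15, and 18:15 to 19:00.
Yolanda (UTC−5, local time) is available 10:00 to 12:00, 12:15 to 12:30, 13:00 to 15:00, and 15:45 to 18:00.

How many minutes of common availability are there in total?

30 minutes

Noor → UTC: 12:00–12:30, 18:15–20:00.
Thandi → UTC: 11:45–12:00, 15:00–17:00, 18:15–19:45.
Isla → UTC: 10:30–16:00, 17:30–18:15, 19:15–20:00.
Yolanda → UTC: 15:00–17:00, 17:15–17:30, 18:00–20:00, 20:45–23:00.
Noor ∩ Thandi: 18:15–19:45.
Noor ∩ Thandi ∩ Isla: 19:15–19:45.
Noor ∩ Thandi ∩ Isla ∩ Yolanda: 19:15–19:45.
Total common minutes: 30.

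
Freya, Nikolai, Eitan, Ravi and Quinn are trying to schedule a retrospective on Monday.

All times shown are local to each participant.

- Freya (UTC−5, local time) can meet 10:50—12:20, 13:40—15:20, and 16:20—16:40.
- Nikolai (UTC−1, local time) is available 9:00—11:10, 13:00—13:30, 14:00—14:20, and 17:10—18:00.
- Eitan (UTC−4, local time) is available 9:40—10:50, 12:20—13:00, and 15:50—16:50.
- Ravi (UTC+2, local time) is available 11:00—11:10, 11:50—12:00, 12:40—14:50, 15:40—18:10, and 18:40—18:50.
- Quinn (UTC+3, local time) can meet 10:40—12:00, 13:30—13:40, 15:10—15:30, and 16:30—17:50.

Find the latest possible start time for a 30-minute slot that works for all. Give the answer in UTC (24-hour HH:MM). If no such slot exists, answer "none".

Freya → UTC: 15:50–17:20, 18:40–20:20, 21:20–21:40.
Nikolai → UTC: 10:00–12:10, 14:00–14:30, 15:00–15:20, 18:10–19:00.
Eitan → UTC: 13:40–14:50, 16:20–17:00, 19:50–20:50.
Ravi → UTC: 09:00–09:10, 09:50–10:00, 10:40–12:50, 13:40–16:10, 16:40–16:50.
Quinn → UTC: 07:40–09:00, 10:30–10:40, 12:10–12:30, 13:30–14:50.
Freya ∩ Nikolai: 18:40–19:00.
Freya ∩ Nikolai ∩ Eitan: (none).
Freya ∩ Nikolai ∩ Eitan ∩ Ravi: (none).
Freya ∩ Nikolai ∩ Eitan ∩ Ravi ∩ Quinn: (none).
Windows ≥ 30 min: (none).

none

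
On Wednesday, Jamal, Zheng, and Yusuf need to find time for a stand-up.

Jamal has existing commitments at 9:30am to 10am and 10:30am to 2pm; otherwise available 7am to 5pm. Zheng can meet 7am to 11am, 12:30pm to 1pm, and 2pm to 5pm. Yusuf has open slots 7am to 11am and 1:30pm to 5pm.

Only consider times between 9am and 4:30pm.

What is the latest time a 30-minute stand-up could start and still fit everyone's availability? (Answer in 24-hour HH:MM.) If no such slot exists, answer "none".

Jamal free within 07:00–17:00: 07:00–09:30, 10:00–10:30, 14:00–17:00.
Jamal ∩ Zheng: 07:00–09:30, 10:00–10:30, 14:00–17:00.
Jamal ∩ Zheng ∩ Yusuf: 07:00–09:30, 10:00–10:30, 14:00–17:00.
Restricted to 09:00–16:30: 09:00–09:30, 10:00–10:30, 14:00–16:30.
Windows ≥ 30 min: 09:00–09:30, 10:00–10:30, 14:00–16:30.
Latest start in the last window 14:00–16:30 is 16:30 − 30 min = 16:00.

16:00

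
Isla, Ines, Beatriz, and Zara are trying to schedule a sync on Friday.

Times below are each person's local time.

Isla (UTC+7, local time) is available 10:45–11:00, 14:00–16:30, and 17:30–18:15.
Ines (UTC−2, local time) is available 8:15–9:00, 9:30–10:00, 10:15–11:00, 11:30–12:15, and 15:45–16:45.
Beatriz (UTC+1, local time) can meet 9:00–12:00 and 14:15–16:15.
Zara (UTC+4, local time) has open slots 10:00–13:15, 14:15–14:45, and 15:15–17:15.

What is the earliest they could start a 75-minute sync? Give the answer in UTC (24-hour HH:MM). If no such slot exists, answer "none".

Isla → UTC: 03:45–04:00, 07:00–09:30, 10:30–11:15.
Ines → UTC: 10:15–11:00, 11:30–12:00, 12:15–13:00, 13:30–14:15, 17:45–18:45.
Beatriz → UTC: 08:00–11:00, 13:15–15:15.
Zara → UTC: 06:00–09:15, 10:15–10:45, 11:15–13:15.
Isla ∩ Ines: 10:30–11:00.
Isla ∩ Ines ∩ Beatriz: 10:30–11:00.
Isla ∩ Ines ∩ Beatriz ∩ Zara: 10:30–10:45.
Windows ≥ 75 min: (none).

none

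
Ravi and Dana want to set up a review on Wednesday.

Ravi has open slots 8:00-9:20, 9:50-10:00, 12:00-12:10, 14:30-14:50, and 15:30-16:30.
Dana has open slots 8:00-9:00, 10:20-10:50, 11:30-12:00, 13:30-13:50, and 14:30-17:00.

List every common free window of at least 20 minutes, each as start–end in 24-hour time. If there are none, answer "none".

08:00–09:00, 14:30–14:50, 15:30–16:30

Ravi ∩ Dana: 08:00–09:00, 14:30–14:50, 15:30–16:30.
Windows ≥ 20 min: 08:00–09:00, 14:30–14:50, 15:30–16:30.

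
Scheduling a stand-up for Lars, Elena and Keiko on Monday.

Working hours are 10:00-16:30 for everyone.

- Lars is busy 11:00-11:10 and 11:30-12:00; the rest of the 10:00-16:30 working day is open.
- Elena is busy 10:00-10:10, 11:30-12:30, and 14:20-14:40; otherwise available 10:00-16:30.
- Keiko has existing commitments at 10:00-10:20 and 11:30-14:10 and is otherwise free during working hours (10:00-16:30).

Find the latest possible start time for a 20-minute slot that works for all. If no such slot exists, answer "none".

Lars free within 10:00–16:30: 10:00–11:00, 11:10–11:30, 12:00–16:30.
Elena free within 10:00–16:30: 10:10–11:30, 12:30–14:20, 14:40–16:30.
Keiko free within 10:00–16:30: 10:20–11:30, 14:10–16:30.
Lars ∩ Elena: 10:10–11:00, 11:10–11:30, 12:30–14:20, 14:40–16:30.
Lars ∩ Elena ∩ Keiko: 10:20–11:00, 11:10–11:30, 14:10–14:20, 14:40–16:30.
Windows ≥ 20 min: 10:20–11:00, 11:10–11:30, 14:40–16:30.
Latest start in the last window 14:40–16:30 is 16:30 − 20 min = 16:10.

16:10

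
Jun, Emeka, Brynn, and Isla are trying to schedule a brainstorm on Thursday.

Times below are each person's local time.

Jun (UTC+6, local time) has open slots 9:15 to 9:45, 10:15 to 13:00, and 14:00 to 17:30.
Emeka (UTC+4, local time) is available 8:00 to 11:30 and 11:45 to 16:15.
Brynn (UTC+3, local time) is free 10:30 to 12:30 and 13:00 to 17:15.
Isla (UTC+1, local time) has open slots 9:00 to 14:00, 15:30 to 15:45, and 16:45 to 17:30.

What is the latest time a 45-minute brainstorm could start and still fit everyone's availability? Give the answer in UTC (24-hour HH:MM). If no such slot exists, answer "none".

10:45

Jun → UTC: 03:15–03:45, 04:15–07:00, 08:00–11:30.
Emeka → UTC: 04:00–07:30, 07:45–12:15.
Brynn → UTC: 07:30–09:30, 10:00–14:15.
Isla → UTC: 08:00–13:00, 14:30–14:45, 15:45–16:30.
Jun ∩ Emeka: 04:15–07:00, 08:00–11:30.
Jun ∩ Emeka ∩ Brynn: 08:00–09:30, 10:00–11:30.
Jun ∩ Emeka ∩ Brynn ∩ Isla: 08:00–09:30, 10:00–11:30.
Windows ≥ 45 min: 08:00–09:30, 10:00–11:30.
Latest start in the last window 10:00–11:30 is 11:30 − 45 min = 10:45.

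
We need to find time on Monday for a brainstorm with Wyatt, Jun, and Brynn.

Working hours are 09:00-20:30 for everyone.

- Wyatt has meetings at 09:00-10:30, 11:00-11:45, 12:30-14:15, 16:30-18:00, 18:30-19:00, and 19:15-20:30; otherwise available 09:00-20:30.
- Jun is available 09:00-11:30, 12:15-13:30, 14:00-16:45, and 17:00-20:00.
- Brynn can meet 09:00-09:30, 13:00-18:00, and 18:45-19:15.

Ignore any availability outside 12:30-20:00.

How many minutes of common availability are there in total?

150 minutes

Wyatt free within 09:00–20:30: 10:30–11:00, 11:45–12:30, 14:15–16:30, 18:00–18:30, 19:00–19:15.
Wyatt ∩ Jun: 10:30–11:00, 12:15–12:30, 14:15–16:30, 18:00–18:30, 19:00–19:15.
Wyatt ∩ Jun ∩ Brynn: 14:15–16:30, 19:00–19:15.
Restricted to 12:30–20:00: 14:15–16:30, 19:00–19:15.
Total common minutes: 135 + 15 = 150.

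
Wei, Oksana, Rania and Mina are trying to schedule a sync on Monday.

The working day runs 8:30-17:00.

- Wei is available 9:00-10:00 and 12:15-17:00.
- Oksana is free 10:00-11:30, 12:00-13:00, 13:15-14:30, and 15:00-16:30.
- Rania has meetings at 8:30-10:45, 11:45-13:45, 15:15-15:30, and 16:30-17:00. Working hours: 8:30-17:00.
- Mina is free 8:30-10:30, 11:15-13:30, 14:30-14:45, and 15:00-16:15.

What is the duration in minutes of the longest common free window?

Rania free within 08:30–17:00: 10:45–11:45, 13:45–15:15, 15:30–16:30.
Wei ∩ Oksana: 12:15–13:00, 13:15–14:30, 15:00–16:30.
Wei ∩ Oksana ∩ Rania: 13:45–14:30, 15:00–15:15, 15:30–16:30.
Wei ∩ Oksana ∩ Rania ∩ Mina: 15:00–15:15, 15:30–16:15.
Common window lengths: 15, 45 min; longest is 45.

45 minutes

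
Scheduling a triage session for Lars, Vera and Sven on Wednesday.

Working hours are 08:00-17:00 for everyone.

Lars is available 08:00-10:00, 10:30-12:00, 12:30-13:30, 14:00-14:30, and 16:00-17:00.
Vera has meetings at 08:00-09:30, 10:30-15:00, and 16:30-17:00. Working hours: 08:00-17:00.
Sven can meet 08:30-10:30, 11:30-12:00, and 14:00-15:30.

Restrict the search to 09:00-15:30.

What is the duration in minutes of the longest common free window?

30 minutes

Vera free within 08:00–17:00: 09:30–10:30, 15:00–16:30.
Lars ∩ Vera: 09:30–10:00, 16:00–16:30.
Lars ∩ Vera ∩ Sven: 09:30–10:00.
Restricted to 09:00–15:30: 09:30–10:00.
Single common window of 30 minutes.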